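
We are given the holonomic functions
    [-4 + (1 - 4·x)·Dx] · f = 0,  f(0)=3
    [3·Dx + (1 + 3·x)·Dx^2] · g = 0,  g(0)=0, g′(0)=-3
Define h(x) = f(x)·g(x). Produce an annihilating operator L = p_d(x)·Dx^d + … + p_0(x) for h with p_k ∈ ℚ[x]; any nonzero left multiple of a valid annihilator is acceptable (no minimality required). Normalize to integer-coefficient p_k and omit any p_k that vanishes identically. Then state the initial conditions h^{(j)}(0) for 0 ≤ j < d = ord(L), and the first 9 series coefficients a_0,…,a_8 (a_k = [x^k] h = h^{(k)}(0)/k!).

L = 12 + (5 + 36·x)·Dx + (-1 + x + 12·x^2)·Dx^2  (order 2).
h: a_k = 0, -9, -45/2, -117, -1629/4, -8874/5, -67347/10, -975663/35, -30532311/280, …
ICs: h(0) = 0, h′(0) = -9.

f: a_k = 3, 12, 48, 192, 768, 3072, 12288, 49152, 196608, …
g: a_k = 0, -3, 9/2, -9, 81/4, -243/5, 243/2, -2187/7, 6561/8, …
Sym-product of L_f,L_g gives L₀ (≤ ord 2).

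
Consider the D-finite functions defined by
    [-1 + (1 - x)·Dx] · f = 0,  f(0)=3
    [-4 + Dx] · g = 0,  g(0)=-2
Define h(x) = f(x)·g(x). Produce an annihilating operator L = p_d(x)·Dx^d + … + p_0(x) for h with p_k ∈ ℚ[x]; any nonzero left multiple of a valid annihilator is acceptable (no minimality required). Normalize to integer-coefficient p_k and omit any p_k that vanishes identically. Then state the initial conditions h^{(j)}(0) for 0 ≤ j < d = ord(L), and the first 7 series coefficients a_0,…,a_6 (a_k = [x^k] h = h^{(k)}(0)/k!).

L = (5 - 4·x) + (-1 + x)·Dx  (order 1).
h: a_k = -6, -30, -78, -142, -206, -1286/5, -874/3, …
ICs: h(0) = -6.

f: a_k = 3, 3, 3, 3, 3, 3, 3, …
g: a_k = -2, -8, -16, -64/3, -64/3, -256/15, -512/45, …
Product ⇒ symmetric product L₀, ord ≤ 1.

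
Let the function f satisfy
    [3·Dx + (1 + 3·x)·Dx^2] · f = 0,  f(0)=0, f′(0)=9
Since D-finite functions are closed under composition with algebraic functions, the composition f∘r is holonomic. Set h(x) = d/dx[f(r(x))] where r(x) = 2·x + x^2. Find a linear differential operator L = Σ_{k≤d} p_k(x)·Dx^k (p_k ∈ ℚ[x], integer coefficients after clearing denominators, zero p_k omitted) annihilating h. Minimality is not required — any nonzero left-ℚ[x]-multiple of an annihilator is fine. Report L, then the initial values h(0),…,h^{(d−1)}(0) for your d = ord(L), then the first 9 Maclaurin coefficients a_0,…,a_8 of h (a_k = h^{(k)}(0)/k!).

f: a_k = 0, 9, -27/2, 27, -243/4, 729/5, -729/2, 6561/7, -19683/8, …
Substitute x→r, Dx→(1/r')Dx; clear ⇒ L₀.
Derive L from L₀ (diff closure).
L = (5 + 6·x + 3·x^2) + (1 + 7·x + 9·x^2 + 3·x^3)·Dx  (order 1).
h: a_k = 18, -90, 486, -2646, 14418, -78570, 428166, -2333286, 12715218, …
ICs: h(0) = 18.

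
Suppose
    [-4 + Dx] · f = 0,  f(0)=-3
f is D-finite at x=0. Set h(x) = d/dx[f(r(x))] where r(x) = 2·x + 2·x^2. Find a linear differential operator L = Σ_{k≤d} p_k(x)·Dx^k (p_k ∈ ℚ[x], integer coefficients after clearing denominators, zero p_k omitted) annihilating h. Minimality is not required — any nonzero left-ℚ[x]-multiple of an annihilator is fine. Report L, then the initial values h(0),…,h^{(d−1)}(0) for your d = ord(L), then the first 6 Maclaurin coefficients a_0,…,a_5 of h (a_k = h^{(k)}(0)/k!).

f: a_k = -3, -12, -24, -32, -32, -128/5, …
h₀=f(r): pull back L_f along r ⇒ L₀.
Derive L from L₀ (diff closure).
L = (10 + 32·x + 32·x^2) + (-1 - 2·x)·Dx  (order 1).
h: a_k = -24, -240, -1344, -5504, -18176, -255488/5, …
ICs: h(0) = -24.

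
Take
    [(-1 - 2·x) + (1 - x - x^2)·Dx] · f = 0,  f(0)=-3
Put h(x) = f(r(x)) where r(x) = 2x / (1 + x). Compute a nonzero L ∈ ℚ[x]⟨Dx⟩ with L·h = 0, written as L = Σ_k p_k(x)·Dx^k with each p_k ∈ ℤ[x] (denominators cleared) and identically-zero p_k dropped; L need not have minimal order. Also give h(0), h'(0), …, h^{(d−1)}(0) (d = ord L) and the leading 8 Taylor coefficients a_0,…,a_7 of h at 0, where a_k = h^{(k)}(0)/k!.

f: a_k = -3, -3, -6, -9, -15, -24, -39, -63, …
h₀=f(r): pull back L_f along r ⇒ L₀.
L = (2 + 10·x) + (-1 - x + 5·x^2 + 5·x^3)·Dx  (order 1).
h: a_k = -3, -6, -18, -30, -90, -150, -450, -750, …
ICs: h(0) = -3.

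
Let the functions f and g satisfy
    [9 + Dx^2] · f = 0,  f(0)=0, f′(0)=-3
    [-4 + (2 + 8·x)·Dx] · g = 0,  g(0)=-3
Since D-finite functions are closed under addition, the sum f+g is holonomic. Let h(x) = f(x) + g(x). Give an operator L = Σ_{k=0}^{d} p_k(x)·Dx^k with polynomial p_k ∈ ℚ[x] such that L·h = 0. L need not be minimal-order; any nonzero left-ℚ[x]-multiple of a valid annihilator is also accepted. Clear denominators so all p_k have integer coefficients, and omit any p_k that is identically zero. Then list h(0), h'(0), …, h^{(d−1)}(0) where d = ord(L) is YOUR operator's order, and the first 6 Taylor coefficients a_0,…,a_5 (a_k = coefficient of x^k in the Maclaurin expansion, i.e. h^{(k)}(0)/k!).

L = (-378 - 1296·x - 2592·x^2) + (45 + 828·x + 3888·x^2 + 5184·x^3)·Dx + (-42 - 144·x - 288·x^2)·Dx^2 + (5 + 92·x + 432·x^2 + 576·x^3)·Dx^3  (order 3).
h: a_k = -3, -9, 6, -15/2, 30, -3441/40, …
ICs: h(0) = -3, h′(0) = -9, h′′(0) = 12.

f: a_k = 0, -3, 0, 9/2, 0, -81/40, …
g: a_k = -3, -6, 6, -12, 30, -84, …
Sum ⇒ L₀ = lclm(L_f,L_g) in ℚ(x)⟨Dx⟩.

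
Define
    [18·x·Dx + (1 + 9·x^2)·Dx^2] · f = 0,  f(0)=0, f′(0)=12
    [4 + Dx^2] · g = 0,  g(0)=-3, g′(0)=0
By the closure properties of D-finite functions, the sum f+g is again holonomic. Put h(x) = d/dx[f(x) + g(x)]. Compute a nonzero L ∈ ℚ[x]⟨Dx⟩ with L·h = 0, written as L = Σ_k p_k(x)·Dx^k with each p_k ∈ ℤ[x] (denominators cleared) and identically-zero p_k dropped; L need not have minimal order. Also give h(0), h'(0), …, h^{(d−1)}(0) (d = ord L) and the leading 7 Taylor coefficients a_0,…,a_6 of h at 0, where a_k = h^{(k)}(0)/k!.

L = (-3744·x + 37584·x^3 + 11664·x^5) + (-28 + 864·x^2 + 10692·x^4 + 5832·x^6)·Dx + (-936·x + 9396·x^3 + 2916·x^5)·Dx^2 + (-7 + 216·x^2 + 2673·x^4 + 1458·x^6)·Dx^3  (order 3).
h: a_k = 12, 12, -108, -8, 972, 8/5, -8748, …
ICs: h(0) = 12, h′(0) = 12, h′′(0) = -216.

f: a_k = 0, 12, 0, -36, 0, 972/5, 0, …
g: a_k = -3, 0, 6, 0, -2, 0, 4/15, …
L₀ := lclm(L_f,L_g); ord L₀ ≤ 2+2.
h=h₀': d/dx-closure on L₀ ⇒ L.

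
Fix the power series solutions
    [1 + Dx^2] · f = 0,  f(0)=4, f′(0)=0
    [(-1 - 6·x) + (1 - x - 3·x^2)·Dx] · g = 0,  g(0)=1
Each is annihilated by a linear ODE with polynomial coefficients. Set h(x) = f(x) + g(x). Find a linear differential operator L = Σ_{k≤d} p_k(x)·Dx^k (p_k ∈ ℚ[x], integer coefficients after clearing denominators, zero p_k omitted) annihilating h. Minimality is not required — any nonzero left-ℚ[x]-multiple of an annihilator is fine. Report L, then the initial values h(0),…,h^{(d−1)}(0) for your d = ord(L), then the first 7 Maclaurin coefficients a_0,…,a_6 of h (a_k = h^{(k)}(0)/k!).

L = (-43 - 292·x - 307·x^2 - 624·x^3 - 45·x^4 - 54·x^5) + (9 + 7·x + 6·x^2 - 91·x^3 - 144·x^4 - 27·x^5 - 27·x^6)·Dx + (-43 - 292·x - 307·x^2 - 624·x^3 - 45·x^4 - 54·x^5)·Dx^2 + (9 + 7·x + 6·x^2 - 91·x^3 - 144·x^4 - 27·x^5 - 27·x^6)·Dx^3  (order 3).
h: a_k = 5, 1, 2, 7, 115/6, 40, 17459/180, …
ICs: h(0) = 5, h′(0) = 1, h′′(0) = 4.

f: a_k = 4, 0, -2, 0, 1/6, 0, -1/180, …
g: a_k = 1, 1, 4, 7, 19, 40, 97, …
h₀=f+g: left-lcm gives L₀, ord ≤ 3.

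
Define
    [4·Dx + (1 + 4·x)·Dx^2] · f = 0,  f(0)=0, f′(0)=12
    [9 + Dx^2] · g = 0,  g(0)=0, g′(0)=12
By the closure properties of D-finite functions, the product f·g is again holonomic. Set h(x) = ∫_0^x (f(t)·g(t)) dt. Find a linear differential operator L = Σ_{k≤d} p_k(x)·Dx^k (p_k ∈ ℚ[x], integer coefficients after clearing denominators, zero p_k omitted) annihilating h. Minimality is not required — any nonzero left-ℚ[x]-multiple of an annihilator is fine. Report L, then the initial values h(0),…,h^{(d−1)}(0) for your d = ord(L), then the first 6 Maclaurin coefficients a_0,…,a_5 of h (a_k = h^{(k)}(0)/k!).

L = (-2043 - 1296·x + 44064·x^2 + 186624·x^3 + 186624·x^4)·Dx + (72 + 5472·x + 31104·x^2 + 41472·x^3)·Dx^2 + (-182 + 864·x + 12096·x^2 + 41472·x^3 + 41472·x^4)·Dx^3 + (8 + 608·x + 3456·x^2 + 4608·x^3)·Dx^4 + (5 + 112·x + 800·x^2 + 2304·x^3 + 2304·x^4)·Dx^5  (order 5).
h: a_k = 0, 0, 0, 48, -72, 552/5, …
ICs: h(0) = 0, h′(0) = 0, h′′(0) = 0, h′′′(0) = 288, h′′′′(0) = -1728.

f: a_k = 0, 12, -24, 64, -192, 3072/5, …
g: a_k = 0, 12, 0, -18, 0, 81/10, …
Sym-product of L_f,L_g gives L₀ (≤ ord 4).
h=∫h₀ ⇒ L = L₀·Dx.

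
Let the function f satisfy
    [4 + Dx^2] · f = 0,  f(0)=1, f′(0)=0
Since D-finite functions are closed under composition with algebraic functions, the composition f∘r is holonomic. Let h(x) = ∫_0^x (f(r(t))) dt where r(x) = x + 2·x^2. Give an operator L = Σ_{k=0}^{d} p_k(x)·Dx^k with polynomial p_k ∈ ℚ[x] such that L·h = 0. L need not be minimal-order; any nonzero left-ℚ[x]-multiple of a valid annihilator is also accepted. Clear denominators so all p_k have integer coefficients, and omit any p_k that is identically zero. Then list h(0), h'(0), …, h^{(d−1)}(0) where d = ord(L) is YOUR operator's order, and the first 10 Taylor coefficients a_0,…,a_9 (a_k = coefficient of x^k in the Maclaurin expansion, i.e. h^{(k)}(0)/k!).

f: a_k = 1, 0, -2, 0, 2/3, 0, -4/45, 0, 2/315, 0, …
Change of var in L_f (x↦r) gives L₀.
h=∫₀ˣh₀: take L = L₀·Dx.
L = (4 + 48·x + 192·x^2 + 256·x^3)·Dx - 4·Dx^2 + (1 + 4·x)·Dx^3  (order 3).
h: a_k = 0, 1, 0, -2/3, -2, -22/15, 8/9, 716/315, 38/15, 1682/2835, …
ICs: h(0) = 0, h′(0) = 1, h′′(0) = 0.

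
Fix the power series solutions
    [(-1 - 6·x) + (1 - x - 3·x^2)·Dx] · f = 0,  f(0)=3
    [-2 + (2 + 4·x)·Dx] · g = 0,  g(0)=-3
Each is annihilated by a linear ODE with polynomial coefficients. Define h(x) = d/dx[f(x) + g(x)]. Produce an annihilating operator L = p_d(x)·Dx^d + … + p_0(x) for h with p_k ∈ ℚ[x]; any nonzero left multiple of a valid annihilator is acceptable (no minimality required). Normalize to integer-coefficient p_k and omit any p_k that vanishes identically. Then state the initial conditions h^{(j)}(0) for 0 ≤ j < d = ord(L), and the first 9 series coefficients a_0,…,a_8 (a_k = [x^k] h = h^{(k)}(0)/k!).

L = (-22 - 134·x - 312·x^2 - 324·x^3 - 270·x^4) + (-13 - 148·x - 565·x^2 - 1056·x^3 - 1251·x^4 - 810·x^5)·Dx + (3 + 16·x + 25·x^2 - 26·x^3 - 183·x^4 - 312·x^5 - 180·x^6)·Dx^2  (order 2).
h: a_k = 0, 27, 117/2, 471/2, 4695/8, 14157/8, 72219/16, 196359/16, 3986199/128, …
ICs: h(0) = 0, h′(0) = 27.

f: a_k = 3, 3, 12, 21, 57, 120, 291, 651, 1524, …
g: a_k = -3, -3, 3/2, -3/2, 15/8, -21/8, 63/16, -99/16, 1287/128, …
Weyl lclm of L_f,L_g ⇒ L₀ (ord ≤ 2).
Differentiate: ansatz ord ≤ ord L₀ ⇒ L.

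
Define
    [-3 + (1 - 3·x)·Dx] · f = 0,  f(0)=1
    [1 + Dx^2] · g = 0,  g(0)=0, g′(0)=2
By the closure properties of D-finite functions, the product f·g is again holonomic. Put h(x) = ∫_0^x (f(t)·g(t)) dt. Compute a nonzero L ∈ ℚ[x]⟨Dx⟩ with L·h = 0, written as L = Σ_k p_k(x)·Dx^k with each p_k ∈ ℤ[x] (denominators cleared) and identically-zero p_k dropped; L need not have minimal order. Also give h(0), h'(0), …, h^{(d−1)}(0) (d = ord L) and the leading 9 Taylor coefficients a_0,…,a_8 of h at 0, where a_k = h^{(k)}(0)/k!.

L = (-1 + 3·x)·Dx + 6·Dx^2 + (-1 + 3·x)·Dx^3  (order 3).
h: a_k = 0, 0, 1, 2, 53/12, 53/5, 9541/360, 1363/20, 3606497/20160, …
ICs: h(0) = 0, h′(0) = 0, h′′(0) = 2.

f: a_k = 1, 3, 9, 27, 81, 243, 729, 2187, 6561, …
g: a_k = 0, 2, 0, -1/3, 0, 1/60, 0, -1/2520, 0, …
Sym-product of L_f,L_g gives L₀ (≤ ord 2).
Integrate: L := L₀·Dx.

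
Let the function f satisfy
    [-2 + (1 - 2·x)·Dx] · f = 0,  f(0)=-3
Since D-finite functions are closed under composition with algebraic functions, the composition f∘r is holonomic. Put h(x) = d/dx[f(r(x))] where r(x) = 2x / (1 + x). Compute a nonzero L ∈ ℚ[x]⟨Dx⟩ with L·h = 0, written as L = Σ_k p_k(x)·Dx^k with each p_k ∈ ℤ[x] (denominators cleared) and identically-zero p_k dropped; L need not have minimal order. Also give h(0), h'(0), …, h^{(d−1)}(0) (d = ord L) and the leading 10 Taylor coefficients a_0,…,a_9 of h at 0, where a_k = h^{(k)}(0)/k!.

L = 6 + (-1 + 3·x)·Dx  (order 1).
h: a_k = -12, -72, -324, -1296, -4860, -17496, -61236, -209952, -708588, -2361960, …
ICs: h(0) = -12.

f: a_k = -3, -6, -12, -24, -48, -96, -192, -384, -768, -1536, …
Substitute x→r, Dx→(1/r')Dx; clear ⇒ L₀.
h₀' ⇒ L via d/dx closure of L₀.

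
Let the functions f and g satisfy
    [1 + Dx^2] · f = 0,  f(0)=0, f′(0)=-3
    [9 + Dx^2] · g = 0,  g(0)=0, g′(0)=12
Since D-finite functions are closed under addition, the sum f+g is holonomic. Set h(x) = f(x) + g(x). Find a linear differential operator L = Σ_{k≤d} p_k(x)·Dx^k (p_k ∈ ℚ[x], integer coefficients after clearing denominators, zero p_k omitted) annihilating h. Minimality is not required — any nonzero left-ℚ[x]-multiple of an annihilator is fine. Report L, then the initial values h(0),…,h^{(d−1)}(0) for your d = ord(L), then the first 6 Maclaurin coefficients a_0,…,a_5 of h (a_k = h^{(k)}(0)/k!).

L = 9 + 10·Dx^2 + Dx^4  (order 4).
h: a_k = 0, 9, 0, -35/2, 0, 323/40, …
ICs: h(0) = 0, h′(0) = 9, h′′(0) = 0, h′′′(0) = -105.

f: a_k = 0, -3, 0, 1/2, 0, -1/40, …
g: a_k = 0, 12, 0, -18, 0, 81/10, …
Weyl lclm of L_f,L_g ⇒ L₀ (ord ≤ 4).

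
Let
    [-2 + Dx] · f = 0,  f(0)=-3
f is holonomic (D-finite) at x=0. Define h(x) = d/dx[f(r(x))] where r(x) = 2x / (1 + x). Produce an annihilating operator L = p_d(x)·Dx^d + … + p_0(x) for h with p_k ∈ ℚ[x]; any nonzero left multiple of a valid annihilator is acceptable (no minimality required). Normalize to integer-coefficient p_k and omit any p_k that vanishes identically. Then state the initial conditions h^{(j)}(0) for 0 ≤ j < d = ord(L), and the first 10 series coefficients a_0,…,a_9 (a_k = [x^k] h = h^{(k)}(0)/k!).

L = (2 - 2·x) + (-1 - 2·x - x^2)·Dx  (order 1).
h: a_k = -12, -24, 12, 16, -28, 88/5, 68/15, -2528/105, 3316/105, -23672/945, …
ICs: h(0) = -12.

f: a_k = -3, -6, -6, -4, -2, -4/5, -4/15, -8/105, -2/105, -4/945, …
Change of var in L_f (x↦r) gives L₀.
h₀' ⇒ L via d/dx closure of L₀.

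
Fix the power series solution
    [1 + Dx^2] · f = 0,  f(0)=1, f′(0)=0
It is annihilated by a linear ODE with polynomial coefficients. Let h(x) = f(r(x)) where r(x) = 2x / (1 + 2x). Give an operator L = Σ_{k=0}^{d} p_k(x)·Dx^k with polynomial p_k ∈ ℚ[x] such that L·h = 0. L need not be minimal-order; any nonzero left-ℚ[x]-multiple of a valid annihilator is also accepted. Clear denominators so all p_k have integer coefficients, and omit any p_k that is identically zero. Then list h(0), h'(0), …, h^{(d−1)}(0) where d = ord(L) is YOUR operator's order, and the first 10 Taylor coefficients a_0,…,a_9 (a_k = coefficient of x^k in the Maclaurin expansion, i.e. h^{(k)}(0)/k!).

L = 4 + (4 + 24·x + 48·x^2 + 32·x^3)·Dx + (1 + 8·x + 24·x^2 + 32·x^3 + 16·x^4)·Dx^2  (order 2).
h: a_k = 1, 0, -2, 8, -70/3, 176/3, -6004/45, 1392/5, -33398/63, 281312/315, …
ICs: h(0) = 1, h′(0) = 0.

f: a_k = 1, 0, -1/2, 0, 1/24, 0, -1/720, 0, 1/40320, 0, …
f∘r: x↦r, Dx↦Dx/r' in L_f ⇒ L₀.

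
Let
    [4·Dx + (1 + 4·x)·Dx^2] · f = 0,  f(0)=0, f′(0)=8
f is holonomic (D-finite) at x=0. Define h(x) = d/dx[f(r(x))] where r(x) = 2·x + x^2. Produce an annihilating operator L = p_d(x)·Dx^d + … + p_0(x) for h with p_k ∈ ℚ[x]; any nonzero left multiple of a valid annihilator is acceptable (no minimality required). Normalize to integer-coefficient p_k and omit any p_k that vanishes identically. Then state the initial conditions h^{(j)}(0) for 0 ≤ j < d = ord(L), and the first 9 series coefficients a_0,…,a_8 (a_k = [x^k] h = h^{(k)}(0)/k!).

L = (7 + 8·x + 4·x^2) + (1 + 9·x + 12·x^2 + 4·x^3)·Dx  (order 1).
h: a_k = 16, -112, 832, -6208, 46336, -345856, 2581504, -19268608, 143822848, …
ICs: h(0) = 16.

f: a_k = 0, 8, -16, 128/3, -128, 2048/5, -4096/3, 32768/7, -16384, …
f∘r: x↦r, Dx↦Dx/r' in L_f ⇒ L₀.
Derive L from L₀ (diff closure).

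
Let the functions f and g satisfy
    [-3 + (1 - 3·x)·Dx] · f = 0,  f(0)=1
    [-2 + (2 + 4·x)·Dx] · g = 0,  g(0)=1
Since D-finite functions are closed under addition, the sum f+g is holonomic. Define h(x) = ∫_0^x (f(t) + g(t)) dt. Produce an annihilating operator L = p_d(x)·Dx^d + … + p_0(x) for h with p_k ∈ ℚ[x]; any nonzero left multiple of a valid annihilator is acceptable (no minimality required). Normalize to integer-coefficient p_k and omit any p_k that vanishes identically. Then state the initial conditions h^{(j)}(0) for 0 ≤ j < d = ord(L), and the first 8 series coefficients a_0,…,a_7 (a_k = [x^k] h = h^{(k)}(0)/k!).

f: a_k = 1, 3, 9, 27, 81, 243, 729, 2187, …
g: a_k = 1, 1, -1/2, 1/2, -5/8, 7/8, -21/16, 33/16, …
f+g: L₀ = lclm(L_f,L_g), ord ≤ 1+1.
h=∫₀ˣh₀: take L = L₀·Dx.
L = (-42 - 54·x)·Dx + (38 + 132·x + 162·x^2)·Dx^2 + (-4 - 14·x + 42·x^2 + 108·x^3)·Dx^3  (order 3).
h: a_k = 0, 2, 2, 17/6, 55/8, 643/40, 1951/48, 11643/112, …
ICs: h(0) = 0, h′(0) = 2, h′′(0) = 4.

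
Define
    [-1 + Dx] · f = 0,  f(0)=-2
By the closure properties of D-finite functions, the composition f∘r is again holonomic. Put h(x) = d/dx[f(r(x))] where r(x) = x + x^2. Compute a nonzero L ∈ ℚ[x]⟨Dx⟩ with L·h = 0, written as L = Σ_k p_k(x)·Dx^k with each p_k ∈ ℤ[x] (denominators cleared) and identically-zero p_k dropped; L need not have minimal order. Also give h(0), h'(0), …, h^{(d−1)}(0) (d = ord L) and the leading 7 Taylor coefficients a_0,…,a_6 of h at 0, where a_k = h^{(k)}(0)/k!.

f: a_k = -2, -2, -1, -1/3, -1/12, -1/60, -1/360, …
f∘r: x↦r, Dx↦Dx/r' in L_f ⇒ L₀.
h=h₀': d/dx-closure on L₀ ⇒ L.
L = (3 + 4·x + 4·x^2) + (-1 - 2·x)·Dx  (order 1).
h: a_k = -2, -6, -7, -25/3, -27/4, -331/60, -1303/360, …
ICs: h(0) = -2.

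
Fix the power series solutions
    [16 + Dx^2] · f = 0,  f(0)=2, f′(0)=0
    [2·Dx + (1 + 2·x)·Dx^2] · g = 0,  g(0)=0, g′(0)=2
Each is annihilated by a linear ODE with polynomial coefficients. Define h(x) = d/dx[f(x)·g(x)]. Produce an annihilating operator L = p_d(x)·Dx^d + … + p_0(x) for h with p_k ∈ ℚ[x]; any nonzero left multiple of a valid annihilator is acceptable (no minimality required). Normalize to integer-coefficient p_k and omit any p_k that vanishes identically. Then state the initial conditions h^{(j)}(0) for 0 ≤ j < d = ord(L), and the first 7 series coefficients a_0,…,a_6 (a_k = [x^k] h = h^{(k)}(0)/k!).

L = (-896 + 28672·x + 282624·x^2 + 1032192·x^3 + 1826816·x^4 + 1572864·x^5 + 524288·x^6) + (576 + 12416·x + 66560·x^2 + 153600·x^3 + 163840·x^4 + 65536·x^5)·Dx + (280 + 6592·x + 44480·x^2 + 141312·x^3 + 234496·x^4 + 196608·x^5 + 65536·x^6)·Dx^2 + (36 + 776·x + 4160·x^2 + 9600·x^3 + 10240·x^4 + 4096·x^5)·Dx^3 + (21 + 300·x + 1676·x^2 + 4800·x^3 + 7520·x^4 + 6144·x^5 + 2048·x^6)·Dx^4  (order 4).
h: a_k = 4, -8, -80, 96, 64, 0, -3328/15, …
ICs: h(0) = 4, h′(0) = -8, h′′(0) = -160, h′′′(0) = 576.

f: a_k = 2, 0, -16, 0, 64/3, 0, -512/45, …
g: a_k = 0, 2, -2, 8/3, -4, 32/5, -32/3, …
Product ⇒ symmetric product L₀, ord ≤ 4.
h=h₀': d/dx-closure on L₀ ⇒ L.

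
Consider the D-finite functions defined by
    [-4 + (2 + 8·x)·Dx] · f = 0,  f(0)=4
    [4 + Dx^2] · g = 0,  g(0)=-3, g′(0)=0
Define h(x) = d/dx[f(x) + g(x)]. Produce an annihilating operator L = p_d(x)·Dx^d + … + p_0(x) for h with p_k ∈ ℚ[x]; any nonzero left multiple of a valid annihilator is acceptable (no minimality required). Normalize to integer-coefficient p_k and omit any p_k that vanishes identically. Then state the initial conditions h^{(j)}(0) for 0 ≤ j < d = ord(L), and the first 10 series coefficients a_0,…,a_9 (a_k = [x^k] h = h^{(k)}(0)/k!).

L = (-32 - 16·x - 32·x^2) + (-4 - 24·x - 48·x^2 - 64·x^3)·Dx + (-8 - 4·x - 8·x^2)·Dx^2 + (-1 - 6·x - 12·x^2 - 16·x^3)·Dx^3  (order 3).
h: a_k = 8, -4, 48, -168, 560, -10072/5, 7392, -2882896/105, 102960, -367567192/945, …
ICs: h(0) = 8, h′(0) = -4, h′′(0) = 96.

f: a_k = 4, 8, -8, 16, -40, 112, -336, 1056, -3432, 11440, …
g: a_k = -3, 0, 6, 0, -2, 0, 4/15, 0, -2/105, 0, …
f+g: L₀ = lclm(L_f,L_g), ord ≤ 1+2.
Derive L from L₀ (diff closure).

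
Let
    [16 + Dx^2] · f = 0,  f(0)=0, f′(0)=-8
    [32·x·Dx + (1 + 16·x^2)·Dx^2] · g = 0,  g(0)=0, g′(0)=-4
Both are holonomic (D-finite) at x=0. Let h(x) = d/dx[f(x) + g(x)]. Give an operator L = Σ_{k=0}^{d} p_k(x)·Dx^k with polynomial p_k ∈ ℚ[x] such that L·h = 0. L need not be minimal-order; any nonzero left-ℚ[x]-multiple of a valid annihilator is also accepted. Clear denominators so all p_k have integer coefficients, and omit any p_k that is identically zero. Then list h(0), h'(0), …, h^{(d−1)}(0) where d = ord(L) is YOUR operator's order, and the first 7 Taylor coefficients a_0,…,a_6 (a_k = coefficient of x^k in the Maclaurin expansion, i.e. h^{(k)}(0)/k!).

f: a_k = 0, -8, 0, 64/3, 0, -256/15, 0, …
g: a_k = 0, -4, 0, 64/3, 0, -1024/5, 0, …
Sum ⇒ L₀ = lclm(L_f,L_g) in ℚ(x)⟨Dx⟩.
Derive L from L₀ (diff closure).
L = (-5632·x + 114688·x^3 + 131072·x^5) + (-16 + 1792·x^2 + 36864·x^4 + 65536·x^6)·Dx + (-352·x + 7168·x^3 + 8192·x^5)·Dx^2 + (-1 + 112·x^2 + 2304·x^4 + 4096·x^6)·Dx^3  (order 3).
h: a_k = -12, 0, 128, 0, -3328/3, 0, 739328/45, …
ICs: h(0) = -12, h′(0) = 0, h′′(0) = 256.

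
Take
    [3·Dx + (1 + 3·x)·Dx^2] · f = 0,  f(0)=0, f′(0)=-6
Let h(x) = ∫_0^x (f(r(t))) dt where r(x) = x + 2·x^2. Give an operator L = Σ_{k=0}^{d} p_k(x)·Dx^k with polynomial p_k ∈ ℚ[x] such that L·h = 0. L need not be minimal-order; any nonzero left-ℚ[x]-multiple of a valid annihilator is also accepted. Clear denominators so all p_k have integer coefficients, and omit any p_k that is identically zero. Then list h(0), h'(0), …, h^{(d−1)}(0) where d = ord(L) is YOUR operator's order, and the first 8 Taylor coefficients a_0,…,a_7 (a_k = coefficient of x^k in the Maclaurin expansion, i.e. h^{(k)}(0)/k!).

L = (-1 + 12·x + 24·x^2)·Dx^2 + (1 + 7·x + 18·x^2 + 24·x^3)·Dx^3  (order 3).
h: a_k = 0, 0, -3, -1, 9/2, -63/10, 9/5, 99/7, …
ICs: h(0) = 0, h′(0) = 0, h′′(0) = -6.

f: a_k = 0, -6, 9, -18, 81/2, -486/5, 243, -4374/7, …
f∘r: x↦r, Dx↦Dx/r' in L_f ⇒ L₀.
∫: right-multiply L₀ by Dx.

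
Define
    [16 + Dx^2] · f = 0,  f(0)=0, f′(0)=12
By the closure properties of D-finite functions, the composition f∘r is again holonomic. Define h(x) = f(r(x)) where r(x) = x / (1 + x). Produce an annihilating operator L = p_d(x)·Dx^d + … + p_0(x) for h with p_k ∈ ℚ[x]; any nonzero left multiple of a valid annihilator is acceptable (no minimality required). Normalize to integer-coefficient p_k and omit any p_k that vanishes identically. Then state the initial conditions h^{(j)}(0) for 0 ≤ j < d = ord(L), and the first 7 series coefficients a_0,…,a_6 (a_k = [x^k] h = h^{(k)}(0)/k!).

L = 16 + (2 + 6·x + 6·x^2 + 2·x^3)·Dx + (1 + 4·x + 6·x^2 + 4·x^3 + x^4)·Dx^2  (order 2).
h: a_k = 0, 12, -12, -20, 84, -772/5, 180, …
ICs: h(0) = 0, h′(0) = 12.

f: a_k = 0, 12, 0, -32, 0, 128/5, 0, …
L₀ from L_f via x↦r, Dx↦r'^{-1}Dx.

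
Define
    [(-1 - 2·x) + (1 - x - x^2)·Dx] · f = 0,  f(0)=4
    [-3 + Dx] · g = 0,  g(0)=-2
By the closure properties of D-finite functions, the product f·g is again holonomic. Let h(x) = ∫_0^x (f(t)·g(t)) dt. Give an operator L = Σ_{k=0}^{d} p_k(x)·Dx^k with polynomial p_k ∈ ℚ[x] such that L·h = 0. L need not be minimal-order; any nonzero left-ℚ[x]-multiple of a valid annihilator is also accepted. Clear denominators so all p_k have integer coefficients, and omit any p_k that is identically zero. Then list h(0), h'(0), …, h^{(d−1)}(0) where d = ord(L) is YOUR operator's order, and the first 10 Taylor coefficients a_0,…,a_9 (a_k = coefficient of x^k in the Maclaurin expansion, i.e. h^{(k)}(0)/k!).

L = (4 - x - 3·x^2)·Dx + (-1 + x + x^2)·Dx^2  (order 2).
h: a_k = 0, -8, -16, -76/3, -36, -247/5, -1018/15, -6623/70, -18777/140, -972481/5040, …
ICs: h(0) = 0, h′(0) = -8.

f: a_k = 4, 4, 8, 12, 20, 32, 52, 84, 136, 220, …
g: a_k = -2, -6, -9, -9, -27/4, -81/20, -81/40, -243/280, -729/2240, -243/2240, …
f·g: L₀ = L_f ⊗_s L_g, ord ≤ 1·1.
∫: right-multiply L₀ by Dx.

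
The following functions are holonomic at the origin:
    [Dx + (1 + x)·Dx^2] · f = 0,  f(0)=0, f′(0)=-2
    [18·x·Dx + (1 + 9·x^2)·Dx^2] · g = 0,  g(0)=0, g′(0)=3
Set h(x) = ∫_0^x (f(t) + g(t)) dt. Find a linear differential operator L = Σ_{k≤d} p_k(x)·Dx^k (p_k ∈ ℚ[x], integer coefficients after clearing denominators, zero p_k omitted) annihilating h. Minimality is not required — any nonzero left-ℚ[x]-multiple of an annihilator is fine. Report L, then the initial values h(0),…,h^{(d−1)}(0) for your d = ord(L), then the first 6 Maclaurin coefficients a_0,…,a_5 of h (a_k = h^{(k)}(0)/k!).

L = (-18 - 54·x + 486·x^2 + 162·x^3)·Dx^2 + (-20 - 36·x + 432·x^2 + 972·x^3 + 324·x^4)·Dx^3 + (-1 + 17·x + 18·x^2 + 162·x^3 + 243·x^4 + 81·x^5)·Dx^4  (order 4).
h: a_k = 0, 0, 1/2, 1/3, -29/12, 1/10, …
ICs: h(0) = 0, h′(0) = 0, h′′(0) = 1, h′′′(0) = 2.

f: a_k = 0, -2, 1, -2/3, 1/2, -2/5, …
g: a_k = 0, 3, 0, -9, 0, 243/5, …
f+g: L₀ = lclm(L_f,L_g), ord ≤ 2+2.
∫: right-multiply L₀ by Dx.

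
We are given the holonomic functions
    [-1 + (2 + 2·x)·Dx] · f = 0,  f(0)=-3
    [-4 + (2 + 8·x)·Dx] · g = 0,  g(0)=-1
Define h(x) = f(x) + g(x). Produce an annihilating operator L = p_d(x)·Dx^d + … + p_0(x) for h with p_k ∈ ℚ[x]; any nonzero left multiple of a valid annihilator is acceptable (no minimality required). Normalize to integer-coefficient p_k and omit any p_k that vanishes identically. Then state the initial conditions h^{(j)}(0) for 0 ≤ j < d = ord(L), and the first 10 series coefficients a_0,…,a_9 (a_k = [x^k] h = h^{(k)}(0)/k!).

f: a_k = -3, -3/2, 3/8, -3/16, 15/128, -21/256, 63/1024, -99/2048, 1287/32768, -2145/65536, …
g: a_k = -1, -2, 2, -4, 10, -28, 84, -264, 858, -2860, …
Sum ⇒ L₀ = lclm(L_f,L_g) in ℚ(x)⟨Dx⟩.
L = -2 + (5 + 8·x)·Dx + (2 + 10·x + 8·x^2)·Dx^2  (order 2).
h: a_k = -4, -7/2, 19/8, -67/16, 1295/128, -7189/256, 86079/1024, -540771/2048, 28116231/32768, -187435105/65536, …
ICs: h(0) = -4, h′(0) = -7/2.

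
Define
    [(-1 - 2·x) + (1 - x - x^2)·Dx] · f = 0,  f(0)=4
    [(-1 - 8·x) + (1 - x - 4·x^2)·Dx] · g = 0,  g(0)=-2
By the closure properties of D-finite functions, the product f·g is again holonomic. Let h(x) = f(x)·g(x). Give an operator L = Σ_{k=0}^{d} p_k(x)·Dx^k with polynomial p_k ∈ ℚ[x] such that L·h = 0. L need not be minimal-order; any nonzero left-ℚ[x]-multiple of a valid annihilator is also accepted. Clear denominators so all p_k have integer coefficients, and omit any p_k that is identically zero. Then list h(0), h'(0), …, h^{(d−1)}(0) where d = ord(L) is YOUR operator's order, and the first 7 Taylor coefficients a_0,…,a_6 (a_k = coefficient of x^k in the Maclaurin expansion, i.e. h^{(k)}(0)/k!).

f: a_k = 4, 4, 8, 12, 20, 32, 52, …
g: a_k = -2, -2, -10, -18, -58, -130, -362, …
Product ⇒ symmetric product L₀, ord ≤ 1.
L = (-2 - 8·x + 15·x^2 + 16·x^3) + (1 - 2·x - 4·x^2 + 5·x^3 + 4·x^4)·Dx  (order 1).
h: a_k = -8, -16, -64, -152, -448, -1120, -3016, …
ICs: h(0) = -8.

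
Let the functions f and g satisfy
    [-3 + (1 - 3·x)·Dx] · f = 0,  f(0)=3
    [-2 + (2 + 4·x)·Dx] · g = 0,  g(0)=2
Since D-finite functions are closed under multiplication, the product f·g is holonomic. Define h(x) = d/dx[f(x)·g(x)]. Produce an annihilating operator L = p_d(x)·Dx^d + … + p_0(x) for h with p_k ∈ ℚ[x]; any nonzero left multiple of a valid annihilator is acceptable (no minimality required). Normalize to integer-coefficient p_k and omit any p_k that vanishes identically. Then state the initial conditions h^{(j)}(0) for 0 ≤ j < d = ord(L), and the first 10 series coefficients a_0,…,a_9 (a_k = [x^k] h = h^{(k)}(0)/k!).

f: a_k = 3, 9, 27, 81, 243, 729, 2187, 6561, 19683, 59049, …
g: a_k = 2, 2, -1, 1, -5/4, 7/4, -21/8, 33/8, -429/64, 715/64, …
Sym-product of L_f,L_g gives L₀ (≤ ord 1).
Differentiate: ansatz ord ≤ ord L₀ ⇒ L.
L = (23 + 72·x + 27·x^2) + (-4 + x + 27·x^2 + 18·x^3)·Dx  (order 1).
h: a_k = 24, 138, 630, 2505, 9420, 135459/4, 474453/4, 3252105/8, 21956535/16, 292717335/64, …
ICs: h(0) = 24.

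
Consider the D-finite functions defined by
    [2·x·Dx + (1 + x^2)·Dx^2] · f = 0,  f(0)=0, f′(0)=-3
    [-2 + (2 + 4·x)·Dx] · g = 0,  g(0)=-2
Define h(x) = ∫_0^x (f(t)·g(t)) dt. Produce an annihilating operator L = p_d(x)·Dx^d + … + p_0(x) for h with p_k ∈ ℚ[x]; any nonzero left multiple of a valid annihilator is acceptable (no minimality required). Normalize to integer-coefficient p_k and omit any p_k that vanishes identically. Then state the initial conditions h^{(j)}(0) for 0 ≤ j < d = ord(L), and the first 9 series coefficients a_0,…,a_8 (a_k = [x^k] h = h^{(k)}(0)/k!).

f: a_k = 0, -3, 0, 1, 0, -3/5, 0, 3/7, 0, …
g: a_k = -2, -2, 1, -1, 5/4, -7/4, 21/8, -33/8, 429/64, …
Product ⇒ symmetric product L₀, ord ≤ 2.
h=∫₀ˣh₀: take L = L₀·Dx.
L = (3 - 2·x - x^2)·Dx + (-2 - 2·x + 6·x^2 + 4·x^3)·Dx^2 + (1 + 4·x + 5·x^2 + 4·x^3 + 4·x^4)·Dx^3  (order 3).
h: a_k = 0, 0, 3, 2, -5/4, 1/5, -31/120, 109/140, -2263/2240, …
ICs: h(0) = 0, h′(0) = 0, h′′(0) = 6.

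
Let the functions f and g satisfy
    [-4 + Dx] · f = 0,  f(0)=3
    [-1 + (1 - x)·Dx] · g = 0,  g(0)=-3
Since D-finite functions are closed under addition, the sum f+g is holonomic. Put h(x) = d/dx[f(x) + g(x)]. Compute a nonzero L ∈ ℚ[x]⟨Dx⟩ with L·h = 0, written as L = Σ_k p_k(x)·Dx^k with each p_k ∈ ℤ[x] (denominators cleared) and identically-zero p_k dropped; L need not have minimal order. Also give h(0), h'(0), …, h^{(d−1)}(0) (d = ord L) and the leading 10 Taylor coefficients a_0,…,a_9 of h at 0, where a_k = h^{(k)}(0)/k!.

L = (-4 + 16·x) + (5 - 16·x + 8·x^2)·Dx + (-1 + 3·x - 2·x^2)·Dx^2  (order 2).
h: a_k = 9, 42, 87, 116, 113, 422/5, 709/15, 1576/105, -787/105, -20158/945, …
ICs: h(0) = 9, h′(0) = 42.

f: a_k = 3, 12, 24, 32, 32, 128/5, 256/15, 1024/105, 512/105, 2048/945, …
g: a_k = -3, -3, -3, -3, -3, -3, -3, -3, -3, -3, …
Weyl lclm of L_f,L_g ⇒ L₀ (ord ≤ 2).
h=h₀': d/dx-closure on L₀ ⇒ L.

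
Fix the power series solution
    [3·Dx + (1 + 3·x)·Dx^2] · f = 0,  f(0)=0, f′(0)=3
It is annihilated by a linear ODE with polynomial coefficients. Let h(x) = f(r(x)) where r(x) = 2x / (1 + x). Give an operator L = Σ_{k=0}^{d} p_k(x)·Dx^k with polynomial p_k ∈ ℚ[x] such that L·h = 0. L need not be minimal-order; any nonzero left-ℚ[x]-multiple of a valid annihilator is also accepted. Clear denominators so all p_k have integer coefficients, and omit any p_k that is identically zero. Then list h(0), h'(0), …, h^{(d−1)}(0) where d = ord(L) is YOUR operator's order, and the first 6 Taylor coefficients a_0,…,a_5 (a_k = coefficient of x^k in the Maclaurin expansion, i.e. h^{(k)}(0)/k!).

f: a_k = 0, 3, -9/2, 9, -81/4, 243/5, …
Substitute x→r, Dx→(1/r')Dx; clear ⇒ L₀.
L = (8 + 14·x)·Dx + (1 + 8·x + 7·x^2)·Dx^2  (order 2).
h: a_k = 0, 6, -24, 114, -600, 16806/5, …
ICs: h(0) = 0, h′(0) = 6.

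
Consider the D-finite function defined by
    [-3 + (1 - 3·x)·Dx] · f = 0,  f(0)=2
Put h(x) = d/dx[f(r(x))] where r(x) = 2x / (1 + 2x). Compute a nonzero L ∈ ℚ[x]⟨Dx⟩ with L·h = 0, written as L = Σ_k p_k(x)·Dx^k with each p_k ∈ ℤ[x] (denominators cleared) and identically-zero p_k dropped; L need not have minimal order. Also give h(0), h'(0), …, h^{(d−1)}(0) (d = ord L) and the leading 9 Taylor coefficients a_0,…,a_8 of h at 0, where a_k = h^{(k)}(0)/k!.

f: a_k = 2, 6, 18, 54, 162, 486, 1458, 4374, 13122, …
Substitute x→r, Dx→(1/r')Dx; clear ⇒ L₀.
h₀' ⇒ L via d/dx closure of L₀.
L = 8 + (-1 + 4·x)·Dx  (order 1).
h: a_k = 12, 96, 576, 3072, 15360, 73728, 344064, 1572864, 7077888, …
ICs: h(0) = 12.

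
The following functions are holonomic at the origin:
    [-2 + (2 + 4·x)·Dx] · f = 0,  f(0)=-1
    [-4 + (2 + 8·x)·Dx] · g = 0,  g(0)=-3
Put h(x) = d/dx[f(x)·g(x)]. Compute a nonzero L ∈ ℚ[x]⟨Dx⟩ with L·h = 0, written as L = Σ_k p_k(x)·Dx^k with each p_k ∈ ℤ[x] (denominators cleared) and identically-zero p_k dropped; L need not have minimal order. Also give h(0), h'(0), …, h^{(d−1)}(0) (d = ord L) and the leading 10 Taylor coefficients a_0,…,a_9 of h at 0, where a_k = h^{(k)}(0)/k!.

L = -1 + (-3 - 26·x - 72·x^2 - 64·x^3)·Dx  (order 1).
h: a_k = 9, -3, 27/2, -111/2, 1755/8, -6813/8, 52479/16, -201543/16, 6190587/128, -23793585/128, …
ICs: h(0) = 9.

f: a_k = -1, -1, 1/2, -1/2, 5/8, -7/8, 21/16, -33/16, 429/128, -715/128, …
g: a_k = -3, -6, 6, -12, 30, -84, 252, -792, 2574, -8580, …
L₀ := L_f ⊗_s L_g (sym. prod.), ord ≤ 1.
h=h₀': d/dx-closure on L₀ ⇒ L.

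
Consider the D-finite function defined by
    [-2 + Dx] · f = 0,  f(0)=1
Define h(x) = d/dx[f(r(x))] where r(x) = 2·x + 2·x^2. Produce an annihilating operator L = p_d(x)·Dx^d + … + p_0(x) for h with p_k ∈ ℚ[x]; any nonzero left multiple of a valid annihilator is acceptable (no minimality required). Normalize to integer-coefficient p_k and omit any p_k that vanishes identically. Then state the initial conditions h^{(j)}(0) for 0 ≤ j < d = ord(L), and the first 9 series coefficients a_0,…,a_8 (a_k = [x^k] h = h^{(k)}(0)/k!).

f: a_k = 1, 2, 2, 4/3, 2/3, 4/15, 4/45, 8/315, 2/315, …
Change of var in L_f (x↦r) gives L₀.
h₀' ⇒ L via d/dx closure of L₀.
L = (6 + 16·x + 16·x^2) + (-1 - 2·x)·Dx  (order 1).
h: a_k = 4, 24, 80, 608/3, 416, 11072/15, 52096/45, 11520/7, 675968/315, …
ICs: h(0) = 4.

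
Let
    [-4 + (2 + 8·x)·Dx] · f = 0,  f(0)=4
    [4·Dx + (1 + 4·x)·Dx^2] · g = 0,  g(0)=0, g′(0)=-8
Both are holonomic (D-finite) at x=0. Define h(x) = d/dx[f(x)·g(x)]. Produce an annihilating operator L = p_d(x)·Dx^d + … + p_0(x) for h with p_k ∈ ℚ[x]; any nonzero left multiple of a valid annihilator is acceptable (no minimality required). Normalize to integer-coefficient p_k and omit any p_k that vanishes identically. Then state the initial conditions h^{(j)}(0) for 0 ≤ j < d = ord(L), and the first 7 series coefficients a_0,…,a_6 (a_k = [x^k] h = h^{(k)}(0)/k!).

f: a_k = 4, 8, -8, 16, -40, 112, -336, …
g: a_k = 0, -8, 16, -128/3, 128, -2048/5, 4096/3, …
h₀=f·g: eliminate ⇒ L₀, order ≤ 1·2.
h₀' ⇒ L via d/dx closure of L₀.
L = 4 + (8 + 32·x)·Dx + (1 + 8·x + 16·x^2)·Dx^2  (order 2).
h: a_k = -32, 0, 64, -1024/3, 4544/3, -31744/5, 389504/15, …
ICs: h(0) = -32, h′(0) = 0.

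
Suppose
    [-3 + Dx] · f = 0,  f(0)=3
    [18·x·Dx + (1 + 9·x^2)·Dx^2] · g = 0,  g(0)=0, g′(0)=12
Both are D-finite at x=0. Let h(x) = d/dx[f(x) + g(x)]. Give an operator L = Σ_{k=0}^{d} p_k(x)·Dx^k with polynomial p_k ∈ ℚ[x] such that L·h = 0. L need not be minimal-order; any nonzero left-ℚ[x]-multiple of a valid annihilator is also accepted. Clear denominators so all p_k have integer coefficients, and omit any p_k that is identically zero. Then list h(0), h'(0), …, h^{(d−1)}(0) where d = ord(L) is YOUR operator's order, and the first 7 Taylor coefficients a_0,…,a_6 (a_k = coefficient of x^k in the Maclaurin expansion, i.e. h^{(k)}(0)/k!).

L = (18 - 108·x - 162·x^2) + (-9 + 27·x + 27·x^2 - 81·x^3)·Dx + (1 + 3·x + 9·x^2 + 27·x^3)·Dx^2  (order 2).
h: a_k = 21, 27, -135/2, 81/2, 8019/8, 729/40, -699111/80, …
ICs: h(0) = 21, h′(0) = 27.

f: a_k = 3, 9, 27/2, 27/2, 81/8, 243/40, 243/80, …
g: a_k = 0, 12, 0, -36, 0, 972/5, 0, …
L₀ := lclm(L_f,L_g); ord L₀ ≤ 1+2.
h=h₀': d/dx-closure on L₀ ⇒ L.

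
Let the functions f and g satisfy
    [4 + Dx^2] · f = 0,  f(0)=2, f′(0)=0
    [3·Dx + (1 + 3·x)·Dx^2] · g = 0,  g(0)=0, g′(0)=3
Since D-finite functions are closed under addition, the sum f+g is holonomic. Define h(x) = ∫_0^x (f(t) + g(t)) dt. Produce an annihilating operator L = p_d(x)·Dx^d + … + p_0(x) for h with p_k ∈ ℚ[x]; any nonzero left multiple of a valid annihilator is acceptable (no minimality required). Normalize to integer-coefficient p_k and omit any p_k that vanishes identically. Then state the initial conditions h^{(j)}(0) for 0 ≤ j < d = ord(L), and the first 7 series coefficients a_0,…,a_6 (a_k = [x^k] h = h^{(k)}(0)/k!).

f: a_k = 2, 0, -4, 0, 4/3, 0, -8/45, …
g: a_k = 0, 3, -9/2, 9, -81/4, 243/5, -243/2, …
Sum ⇒ L₀ = lclm(L_f,L_g) in ℚ(x)⟨Dx⟩.
h=∫₀ˣh₀: take L = L₀·Dx.
L = (348 + 144·x + 216·x^2)·Dx^2 + (44 + 180·x + 216·x^2 + 216·x^3)·Dx^3 + (87 + 36·x + 54·x^2)·Dx^4 + (11 + 45·x + 54·x^2 + 54·x^3)·Dx^5  (order 5).
h: a_k = 0, 2, 3/2, -17/6, 9/4, -227/60, 81/10, …
ICs: h(0) = 0, h′(0) = 2, h′′(0) = 3, h′′′(0) = -17, h′′′′(0) = 54.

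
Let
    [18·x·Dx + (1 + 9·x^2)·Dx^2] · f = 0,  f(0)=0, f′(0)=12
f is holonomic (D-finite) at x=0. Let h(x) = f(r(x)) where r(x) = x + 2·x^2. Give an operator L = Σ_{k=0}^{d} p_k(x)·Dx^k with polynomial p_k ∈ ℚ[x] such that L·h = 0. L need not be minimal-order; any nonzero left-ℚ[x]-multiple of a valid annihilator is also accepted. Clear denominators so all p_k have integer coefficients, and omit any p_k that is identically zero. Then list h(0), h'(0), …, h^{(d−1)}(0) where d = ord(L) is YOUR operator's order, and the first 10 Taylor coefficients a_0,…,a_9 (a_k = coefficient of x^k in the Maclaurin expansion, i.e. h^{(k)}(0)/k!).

f: a_k = 0, 12, 0, -36, 0, 972/5, 0, -8748/7, 0, 8748, …
h₀=f(r): pull back L_f along r ⇒ L₀.
L = (-4 + 18·x + 144·x^2 + 432·x^3 + 432·x^4)·Dx + (1 + 4·x + 9·x^2 + 72·x^3 + 180·x^4 + 144·x^5)·Dx^2  (order 2).
h: a_k = 0, 12, 24, -36, -216, -1188/5, 1656, 45684/7, -1944, -80676, …
ICs: h(0) = 0, h′(0) = 12.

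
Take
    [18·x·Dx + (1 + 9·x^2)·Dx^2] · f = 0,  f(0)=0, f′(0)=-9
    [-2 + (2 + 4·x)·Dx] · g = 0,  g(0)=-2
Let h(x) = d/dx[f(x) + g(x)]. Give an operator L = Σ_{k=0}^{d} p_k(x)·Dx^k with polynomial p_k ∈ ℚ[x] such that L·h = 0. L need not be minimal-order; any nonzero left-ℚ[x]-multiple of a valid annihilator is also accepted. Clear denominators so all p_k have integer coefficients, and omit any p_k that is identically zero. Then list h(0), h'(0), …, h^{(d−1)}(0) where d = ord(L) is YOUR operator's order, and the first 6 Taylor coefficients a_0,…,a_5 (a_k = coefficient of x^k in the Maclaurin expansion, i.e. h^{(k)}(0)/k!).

L = (-36 - 180·x + 972·x^2 + 972·x^3) + (-42 - 144·x + 720·x^2 + 3888·x^3 + 3402·x^4)·Dx + (-2 + 32·x + 108·x^2 + 396·x^3 + 1134·x^4 + 972·x^5)·Dx^2  (order 2).
h: a_k = -11, 2, 78, 5, -2951/4, 63/4, …
ICs: h(0) = -11, h′(0) = 2.

f: a_k = 0, -9, 0, 27, 0, -729/5, …
g: a_k = -2, -2, 1, -1, 5/4, -7/4, …
f+g: L₀ = lclm(L_f,L_g), ord ≤ 2+1.
h₀' ⇒ L via d/dx closure of L₀.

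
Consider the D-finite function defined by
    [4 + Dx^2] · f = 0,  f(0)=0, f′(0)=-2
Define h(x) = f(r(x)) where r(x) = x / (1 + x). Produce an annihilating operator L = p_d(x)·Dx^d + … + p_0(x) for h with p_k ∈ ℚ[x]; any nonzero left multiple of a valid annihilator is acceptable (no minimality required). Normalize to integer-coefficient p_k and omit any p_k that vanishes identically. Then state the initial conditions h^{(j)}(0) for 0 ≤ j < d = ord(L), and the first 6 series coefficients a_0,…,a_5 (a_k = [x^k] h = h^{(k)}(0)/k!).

f: a_k = 0, -2, 0, 4/3, 0, -4/15, …
Substitute x→r, Dx→(1/r')Dx; clear ⇒ L₀.
L = 4 + (2 + 6·x + 6·x^2 + 2·x^3)·Dx + (1 + 4·x + 6·x^2 + 4·x^3 + x^4)·Dx^2  (order 2).
h: a_k = 0, -2, 2, -2/3, -2, 86/15, …
ICs: h(0) = 0, h′(0) = -2.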